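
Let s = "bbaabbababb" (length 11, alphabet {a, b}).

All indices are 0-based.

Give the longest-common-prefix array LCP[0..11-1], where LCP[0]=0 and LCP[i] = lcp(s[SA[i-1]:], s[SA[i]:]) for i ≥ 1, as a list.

[0, 1, 2, 3, 0, 1, 2, 3, 1, 2, 3]

sorted suffixes:
  #0 SA[0]=2  'aabbababb'
  #1 SA[1]=6  'ababb'
  #2 SA[2]=8  'abb'
  #3 SA[3]=3  'abbababb'
  #4 SA[4]=10  'b'
  #5 SA[5]=1  'baabbababb'
  #6 SA[6]=5  'bababb'
  #7 SA[7]=7  'babb'
  #8 SA[8]=9  'bb'
  #9 SA[9]=0  'bbaabbababb'
  #10 SA[10]=4  'bbababb'

SA = [2, 6, 8, 3, 10, 1, 5, 7, 9, 0, 4]
[i] adj suffixes → lcp
  [1] 2/6 → 1 ('a')
  [2] 6/8 → 2 ('ab')
  [3] 8/3 → 3 ('abb')
  [4] 3/10 → 0 ('')
  [5] 10/1 → 1 ('b')
  [6] 1/5 → 2 ('ba')
  [7] 5/7 → 3 ('bab')
  [8] 7/9 → 1 ('b')
  [9] 9/0 → 2 ('bb')
  [10] 0/4 → 3 ('bba')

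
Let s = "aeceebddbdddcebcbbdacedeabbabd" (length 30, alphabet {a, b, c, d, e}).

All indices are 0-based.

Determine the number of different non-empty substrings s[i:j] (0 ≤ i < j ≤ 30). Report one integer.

429

rank→(start, suffix):
  0 → (24, 'abbabd')
  1 → (27, 'abd')
  2 → (19, 'acedeabbabd')
  3 → (0, 'aeceebddbdddcebcbbdacedeabbabd')
  4 → (26, 'babd')
  5 → (25, 'bbabd')
  6 → (16, 'bbdacedeabbabd')
  7 → (14, 'bcbbdacedeabbabd')
  8 → (28, 'bd')
  9 → (17, 'bdacedeabbabd')
  10 → (5, 'bddbdddcebcbbdacedeabbabd')
  11 → (8, 'bdddcebcbbdacedeabbabd')
  12 → (15, 'cbbdacedeabbabd')
  13 → (12, 'cebcbbdacedeabbabd')
  14 → (20, 'cedeabbabd')
  15 → (2, 'ceebddbdddcebcbbdacedeabbabd')
  16 → (29, 'd')
  17 → (18, 'dacedeabbabd')
  18 → (7, 'dbdddcebcbbdacedeabbabd')
  19 → (11, 'dcebcbbdacedeabbabd')
  20 → (6, 'ddbdddcebcbbdacedeabbabd')
  21 → (10, 'ddcebcbbdacedeabbabd')
  22 → (9, 'dddcebcbbdacedeabbabd')
  23 → (22, 'deabbabd')
  24 → (23, 'eabbabd')
  25 → (13, 'ebcbbdacedeabbabd')
  26 → (4, 'ebddbdddcebcbbdacedeabbabd')
  27 → (1, 'eceebddbdddcebcbbdacedeabbabd')
  28 → (21, 'edeabbabd')
  29 → (3, 'eebddbdddcebcbbdacedeabbabd')

SA = [24, 27, 19, 0, 26, 25, 16, 14, 28, 17, 5, 8, 15, 12, 20, 2, 29, 18, 7, 11, 6, 10, 9, 22, 23, 13, 4, 1, 21, 3]
i: (SA[i-1],SA[i]) lcp shared
  1: (24,27) 2 'ab'
  2: (27,19) 1 'a'
  3: (19,0) 1 'a'
  4: (0,26) 0 ''
  5: (26,25) 1 'b'
  6: (25,16) 2 'bb'
  7: (16,14) 1 'b'
  8: (14,28) 1 'b'
  9: (28,17) 2 'bd'
  10: (17,5) 2 'bd'
  11: (5,8) 3 'bdd'
  12: (8,15) 0 ''
  13: (15,12) 1 'c'
  14: (12,20) 2 'ce'
  15: (20,2) 2 'ce'
  16: (2,29) 0 ''
  17: (29,18) 1 'd'
  18: (18,7) 1 'd'
  19: (7,11) 1 'd'
  20: (11,6) 1 'd'
  21: (6,10) 2 'dd'
  22: (10,9) 2 'dd'
  23: (9,22) 1 'd'
  24: (22,23) 0 ''
  25: (23,13) 1 'e'
  26: (13,4) 2 'eb'
  27: (4,1) 1 'e'
  28: (1,21) 1 'e'
  29: (21,3) 1 'e'

n(n+1)/2 = 30·31/2 = 465
Σ LCP = 0 + 2 + 1 + 1 + 0 + 1 + 2 + 1 + 1 + 2 + 2 + 3 + 0 + 1 + 2 + 2 + 0 + 1 + 1 + 1 + 1 + 2 + 2 + 1 + 0 + 1 + 2 + 1 + 1 + 1 = 36
distinct = 465 − 36 = 429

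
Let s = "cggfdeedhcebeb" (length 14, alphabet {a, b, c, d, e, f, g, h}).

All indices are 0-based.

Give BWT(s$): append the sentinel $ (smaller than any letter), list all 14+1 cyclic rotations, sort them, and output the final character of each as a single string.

beeh$febcedggcd

rank  rotation         last
    0  $cggfdeedhcebeb  b
    1  b$cggfdeedhcebe  e
    2  beb$cggfdeedhce  e
    3  cebeb$cggfdeedh  h
    4  cggfdeedhcebeb$  $
    5  deedhcebeb$cggf  f
    6  dhcebeb$cggfdee  e
    7  eb$cggfdeedhceb  b
    8  ebeb$cggfdeedhc  c
    9  edhcebeb$cggfde  e
   10  eedhcebeb$cggfd  d
   11  fdeedhcebeb$cgg  g
   12  gfdeedhcebeb$cg  g
   13  ggfdeedhcebeb$c  c
   14  hcebeb$cggfdeed  d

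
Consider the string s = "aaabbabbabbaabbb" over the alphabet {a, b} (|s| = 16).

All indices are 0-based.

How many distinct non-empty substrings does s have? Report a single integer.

sorted suffixes:
  #0 SA[0]=0  'aaabbabbabbaabbb'
  #1 SA[1]=1  'aabbabbabbaabbb'
  #2 SA[2]=11  'aabbb'
  #3 SA[3]=8  'abbaabbb'
  #4 SA[4]=5  'abbabbaabbb'
  #5 SA[5]=2  'abbabbabbaabbb'
  #6 SA[6]=12  'abbb'
  #7 SA[7]=15  'b'
  #8 SA[8]=10  'baabbb'
  #9 SA[9]=7  'babbaabbb'
  #10 SA[10]=4  'babbabbaabbb'
  #11 SA[11]=14  'bb'
  #12 SA[12]=9  'bbaabbb'
  #13 SA[13]=6  'bbabbaabbb'
  #14 SA[14]=3  'bbabbabbaabbb'
  #15 SA[15]=13  'bbb'

SA = [0, 1, 11, 8, 5, 2, 12, 15, 10, 7, 4, 14, 9, 6, 3, 13]
i: (SA[i-1],SA[i]) lcp shared
  1: (0,1) 2 'aa'
  2: (1,11) 4 'aabb'
  3: (11,8) 1 'a'
  4: (8,5) 4 'abba'
  5: (5,2) 7 'abbabba'
  6: (2,12) 3 'abb'
  7: (12,15) 0 ''
  8: (15,10) 1 'b'
  9: (10,7) 2 'ba'
  10: (7,4) 5 'babba'
  11: (4,14) 1 'b'
  12: (14,9) 2 'bb'
  13: (9,6) 3 'bba'
  14: (6,3) 6 'bbabba'
  15: (3,13) 2 'bb'

n(n+1)/2 = 16·17/2 = 136
Σ LCP = 0 + 2 + 4 + 1 + 4 + 7 + 3 + 0 + 1 + 2 + 5 + 1 + 2 + 3 + 6 + 2 = 43
distinct = 136 − 43 = 93

93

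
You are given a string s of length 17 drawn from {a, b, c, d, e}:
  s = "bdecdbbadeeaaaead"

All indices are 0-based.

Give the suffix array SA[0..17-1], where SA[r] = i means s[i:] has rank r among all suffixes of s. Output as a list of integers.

[11, 12, 15, 7, 13, 6, 5, 0, 3, 16, 4, 1, 8, 10, 14, 2, 9]

rank→(start, suffix):
  0 → (11, 'aaaead')
  1 → (12, 'aaead')
  2 → (15, 'ad')
  3 → (7, 'adeeaaaead')
  4 → (13, 'aead')
  5 → (6, 'badeeaaaead')
  6 → (5, 'bbadeeaaaead')
  7 → (0, 'bdecdbbadeeaaaead')
  8 → (3, 'cdbbadeeaaaead')
  9 → (16, 'd')
  10 → (4, 'dbbadeeaaaead')
  11 → (1, 'decdbbadeeaaaead')
  12 → (8, 'deeaaaead')
  13 → (10, 'eaaaead')
  14 → (14, 'ead')
  15 → (2, 'ecdbbadeeaaaead')
  16 → (9, 'eeaaaead')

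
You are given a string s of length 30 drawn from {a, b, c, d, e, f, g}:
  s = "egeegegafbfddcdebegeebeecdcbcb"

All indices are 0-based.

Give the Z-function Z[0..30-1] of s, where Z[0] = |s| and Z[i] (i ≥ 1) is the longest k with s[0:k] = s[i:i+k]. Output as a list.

[30, 0, 1, 3, 0, 2, 0, 0, 0, 0, 0, 0, 0, 0, 0, 1, 0, 4, 0, 1, 1, 0, 1, 1, 0, 0, 0, 0, 0, 0]

Z[0]=30
i=1: i≥r, start 0; Z[1]=0
i=2: i≥r, start 0; Z[2]=1 grow→box=[2,3)
i=3: i≥r, start 0; Z[3]=3 grow→box=[3,6)
i=4: min(r-i=2, Z[1]=0)=0; Z[4]=0
i=5: min(r-i=1, Z[2]=1)=1; Z[5]=2 grow→box=[5,7)
i=6: min(r-i=1, Z[1]=0)=0; Z[6]=0
i=7: i≥r, start 0; Z[7]=0
i=8: i≥r, start 0; Z[8]=0
i=9: i≥r, start 0; Z[9]=0
i=10: i≥r, start 0; Z[10]=0
i=11: i≥r, start 0; Z[11]=0
i=12: i≥r, start 0; Z[12]=0
i=13: i≥r, start 0; Z[13]=0
i=14: i≥r, start 0; Z[14]=0
i=15: i≥r, start 0; Z[15]=1 grow→box=[15,16)
i=16: i≥r, start 0; Z[16]=0
i=17: i≥r, start 0; Z[17]=4 grow→box=[17,21)
i=18: min(r-i=3, Z[1]=0)=0; Z[18]=0
i=19: min(r-i=2, Z[2]=1)=1; Z[19]=1
i=20: min(r-i=1, Z[3]=3)=1; Z[20]=1
i=21: i≥r, start 0; Z[21]=0
i=22: i≥r, start 0; Z[22]=1 grow→box=[22,23)
i=23: i≥r, start 0; Z[23]=1 grow→box=[23,24)
i=24: i≥r, start 0; Z[24]=0
i=25: i≥r, start 0; Z[25]=0
i=26: i≥r, start 0; Z[26]=0
i=27: i≥r, start 0; Z[27]=0
i=28: i≥r, start 0; Z[28]=0
i=29: i≥r, start 0; Z[29]=0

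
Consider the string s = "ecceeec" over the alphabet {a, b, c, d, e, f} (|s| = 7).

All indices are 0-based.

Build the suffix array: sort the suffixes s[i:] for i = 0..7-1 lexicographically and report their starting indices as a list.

rank→(start, suffix):
  0 → (6, 'c')
  1 → (1, 'cceeec')
  2 → (2, 'ceeec')
  3 → (5, 'ec')
  4 → (0, 'ecceeec')
  5 → (4, 'eec')
  6 → (3, 'eeec')

[6, 1, 2, 5, 0, 4, 3]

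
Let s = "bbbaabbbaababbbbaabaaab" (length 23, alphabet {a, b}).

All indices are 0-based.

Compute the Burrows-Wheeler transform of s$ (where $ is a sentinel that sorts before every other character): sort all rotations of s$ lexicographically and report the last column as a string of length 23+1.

rank  rotation                  last
    0  $bbbaabbbaababbbbaabaaab  b
    1  aaab$bbbaabbbaababbbbaab  b
    2  aab$bbbaabbbaababbbbaaba  a
    3  aabaaab$bbbaabbbaababbbb  b
    4  aababbbbaabaaab$bbbaabbb  b
    5  aabbbaababbbbaabaaab$bbb  b
    6  ab$bbbaabbbaababbbbaabaa  a
    7  abaaab$bbbaabbbaababbbba  a
    8  ababbbbaabaaab$bbbaabbba  a
    9  abbbaababbbbaabaaab$bbba  a
   10  abbbbaabaaab$bbbaabbbaab  b
   11  b$bbbaabbbaababbbbaabaaa  a
   12  baaab$bbbaabbbaababbbbaa  a
   13  baabaaab$bbbaabbbaababbb  b
   14  baababbbbaabaaab$bbbaabb  b
   15  baabbbaababbbbaabaaab$bb  b
   16  babbbbaabaaab$bbbaabbbaa  a
   17  bbaabaaab$bbbaabbbaababb  b
   18  bbaababbbbaabaaab$bbbaab  b
   19  bbaabbbaababbbbaabaaab$b  b
   20  bbbaabaaab$bbbaabbbaabab  b
   21  bbbaababbbbaabaaab$bbbaa  a
   22  bbbaabbbaababbbbaabaaab$  $
   23  bbbbaabaaab$bbbaabbbaaba  a

bbabbbaaaabaabbbabbbba$a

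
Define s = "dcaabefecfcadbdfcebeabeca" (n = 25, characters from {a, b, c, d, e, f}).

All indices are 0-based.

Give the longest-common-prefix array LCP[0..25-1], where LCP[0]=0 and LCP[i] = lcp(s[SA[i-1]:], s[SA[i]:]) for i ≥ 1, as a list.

rank | idx | suffix
   0 |  24 | a
   1 |   2 | aabefecfcadbdfcebeabeca
   2 |  20 | abeca
   3 |   3 | abefecfcadbdfcebeabeca
   4 |  11 | adbdfcebeabeca
   5 |  13 | bdfcebeabeca
   6 |  18 | beabeca
   7 |  21 | beca
   8 |   4 | befecfcadbdfcebeabeca
   9 |  23 | ca
  10 |   1 | caabefecfcadbdfcebeabeca
  11 |  10 | cadbdfcebeabeca
  12 |  16 | cebeabeca
  13 |   8 | cfcadbdfcebeabeca
  14 |  12 | dbdfcebeabeca
  15 |   0 | dcaabefecfcadbdfcebeabeca
  16 |  14 | dfcebeabeca
  17 |  19 | eabeca
  18 |  17 | ebeabeca
  19 |  22 | eca
  20 |   7 | ecfcadbdfcebeabeca
  21 |   5 | efecfcadbdfcebeabeca
  22 |   9 | fcadbdfcebeabeca
  23 |  15 | fcebeabeca
  24 |   6 | fecfcadbdfcebeabeca

SA = [24, 2, 20, 3, 11, 13, 18, 21, 4, 23, 1, 10, 16, 8, 12, 0, 14, 19, 17, 22, 7, 5, 9, 15, 6]
[i] adj suffixes → lcp
  [1] 24/2 → 1 ('a')
  [2] 2/20 → 1 ('a')
  [3] 20/3 → 3 ('abe')
  [4] 3/11 → 1 ('a')
  [5] 11/13 → 0 ('')
  [6] 13/18 → 1 ('b')
  [7] 18/21 → 2 ('be')
  [8] 21/4 → 2 ('be')
  [9] 4/23 → 0 ('')
  [10] 23/1 → 2 ('ca')
  [11] 1/10 → 2 ('ca')
  [12] 10/16 → 1 ('c')
  [13] 16/8 → 1 ('c')
  [14] 8/12 → 0 ('')
  [15] 12/0 → 1 ('d')
  [16] 0/14 → 1 ('d')
  [17] 14/19 → 0 ('')
  [18] 19/17 → 1 ('e')
  [19] 17/22 → 1 ('e')
  [20] 22/7 → 2 ('ec')
  [21] 7/5 → 1 ('e')
  [22] 5/9 → 0 ('')
  [23] 9/15 → 2 ('fc')
  [24] 15/6 → 1 ('f')

[0, 1, 1, 3, 1, 0, 1, 2, 2, 0, 2, 2, 1, 1, 0, 1, 1, 0, 1, 1, 2, 1, 0, 2, 1]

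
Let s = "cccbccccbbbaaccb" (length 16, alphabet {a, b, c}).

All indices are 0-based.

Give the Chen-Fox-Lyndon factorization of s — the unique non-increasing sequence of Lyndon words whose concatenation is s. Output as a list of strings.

["c", "c", "c", "bcccc", "b", "b", "b", "aaccb"]

emit factor 1: 'c' (i=0, period=1)
emit factor 2: 'c' (i=1, period=1)
emit factor 3: 'c' (i=2, period=1)
emit factor 4: 'bcccc' (i=3, period=5)
emit factor 5: 'b' (i=8, period=1)
emit factor 6: 'b' (i=9, period=1)
emit factor 7: 'b' (i=10, period=1)
emit factor 8: 'aaccb' (i=11, period=5)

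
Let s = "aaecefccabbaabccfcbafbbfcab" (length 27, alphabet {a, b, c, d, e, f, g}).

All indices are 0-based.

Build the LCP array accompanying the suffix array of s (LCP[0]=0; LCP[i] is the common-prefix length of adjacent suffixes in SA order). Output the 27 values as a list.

sorted suffixes:
  #0 SA[0]=11  'aabccfcbafbbfcab'
  #1 SA[1]=0  'aaecefccabbaabccfcbafbbfcab'
  #2 SA[2]=25  'ab'
  #3 SA[3]=8  'abbaabccfcbafbbfcab'
  #4 SA[4]=12  'abccfcbafbbfcab'
  #5 SA[5]=1  'aecefccabbaabccfcbafbbfcab'
  #6 SA[6]=19  'afbbfcab'
  #7 SA[7]=26  'b'
  #8 SA[8]=10  'baabccfcbafbbfcab'
  #9 SA[9]=18  'bafbbfcab'
  #10 SA[10]=9  'bbaabccfcbafbbfcab'
  #11 SA[11]=21  'bbfcab'
  #12 SA[12]=13  'bccfcbafbbfcab'
  #13 SA[13]=22  'bfcab'
  #14 SA[14]=24  'cab'
  #15 SA[15]=7  'cabbaabccfcbafbbfcab'
  #16 SA[16]=17  'cbafbbfcab'
  #17 SA[17]=6  'ccabbaabccfcbafbbfcab'
  #18 SA[18]=14  'ccfcbafbbfcab'
  #19 SA[19]=3  'cefccabbaabccfcbafbbfcab'
  #20 SA[20]=15  'cfcbafbbfcab'
  #21 SA[21]=2  'ecefccabbaabccfcbafbbfcab'
  #22 SA[22]=4  'efccabbaabccfcbafbbfcab'
  #23 SA[23]=20  'fbbfcab'
  #24 SA[24]=23  'fcab'
  #25 SA[25]=16  'fcbafbbfcab'
  #26 SA[26]=5  'fccabbaabccfcbafbbfcab'

SA = [11, 0, 25, 8, 12, 1, 19, 26, 10, 18, 9, 21, 13, 22, 24, 7, 17, 6, 14, 3, 15, 2, 4, 20, 23, 16, 5]
rank  pair      lcp
   1  s[11:],s[0:]  2  'aa'
   2  s[0:],s[25:]  1  'a'
   3  s[25:],s[8:]  2  'ab'
   4  s[8:],s[12:]  2  'ab'
   5  s[12:],s[1:]  1  'a'
   6  s[1:],s[19:]  1  'a'
   7  s[19:],s[26:]  0  ''
   8  s[26:],s[10:]  1  'b'
   9  s[10:],s[18:]  2  'ba'
  10  s[18:],s[9:]  1  'b'
  11  s[9:],s[21:]  2  'bb'
  12  s[21:],s[13:]  1  'b'
  13  s[13:],s[22:]  1  'b'
  14  s[22:],s[24:]  0  ''
  15  s[24:],s[7:]  3  'cab'
  16  s[7:],s[17:]  1  'c'
  17  s[17:],s[6:]  1  'c'
  18  s[6:],s[14:]  2  'cc'
  19  s[14:],s[3:]  1  'c'
  20  s[3:],s[15:]  1  'c'
  21  s[15:],s[2:]  0  ''
  22  s[2:],s[4:]  1  'e'
  23  s[4:],s[20:]  0  ''
  24  s[20:],s[23:]  1  'f'
  25  s[23:],s[16:]  2  'fc'
  26  s[16:],s[5:]  2  'fc'

[0, 2, 1, 2, 2, 1, 1, 0, 1, 2, 1, 2, 1, 1, 0, 3, 1, 1, 2, 1, 1, 0, 1, 0, 1, 2, 2]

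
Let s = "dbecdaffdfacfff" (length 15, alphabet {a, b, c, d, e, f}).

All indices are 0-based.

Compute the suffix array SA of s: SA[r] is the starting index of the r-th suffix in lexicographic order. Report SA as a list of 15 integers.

[10, 5, 1, 3, 11, 4, 0, 8, 2, 14, 9, 7, 13, 6, 12]

rank→(start, suffix):
  0 → (10, 'acfff')
  1 → (5, 'affdfacfff')
  2 → (1, 'becdaffdfacfff')
  3 → (3, 'cdaffdfacfff')
  4 → (11, 'cfff')
  5 → (4, 'daffdfacfff')
  6 → (0, 'dbecdaffdfacfff')
  7 → (8, 'dfacfff')
  8 → (2, 'ecdaffdfacfff')
  9 → (14, 'f')
  10 → (9, 'facfff')
  11 → (7, 'fdfacfff')
  12 → (13, 'ff')
  13 → (6, 'ffdfacfff')
  14 → (12, 'fff')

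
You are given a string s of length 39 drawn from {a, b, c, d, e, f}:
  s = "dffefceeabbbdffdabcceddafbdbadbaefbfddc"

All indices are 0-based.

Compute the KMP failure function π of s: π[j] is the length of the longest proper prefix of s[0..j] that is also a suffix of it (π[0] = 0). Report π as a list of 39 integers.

π[0] = 0
j=1 s[j]='f': π[1]=0 (border '')
j=2 s[j]='f': π[2]=0 (border '')
j=3 s[j]='e': π[3]=0 (border '')
j=4 s[j]='f': π[4]=0 (border '')
j=5 s[j]='c': π[5]=0 (border '')
j=6 s[j]='e': π[6]=0 (border '')
j=7 s[j]='e': π[7]=0 (border '')
j=8 s[j]='a': π[8]=0 (border '')
j=9 s[j]='b': π[9]=0 (border '')
j=10 s[j]='b': π[10]=0 (border '')
j=11 s[j]='b': π[11]=0 (border '')
j=12 s[j]='d': π[12]=1 (border 'd')
j=13 s[j]='f': π[13]=2 (border 'df')
j=14 s[j]='f': π[14]=3 (border 'dff')
j=15 s[j]='d': k: 3→0; π[15]=1 (border 'd')
j=16 s[j]='a': k: 1→0; π[16]=0 (border '')
j=17 s[j]='b': π[17]=0 (border '')
j=18 s[j]='c': π[18]=0 (border '')
j=19 s[j]='c': π[19]=0 (border '')
j=20 s[j]='e': π[20]=0 (border '')
j=21 s[j]='d': π[21]=1 (border 'd')
j=22 s[j]='d': k: 1→0; π[22]=1 (border 'd')
j=23 s[j]='a': k: 1→0; π[23]=0 (border '')
j=24 s[j]='f': π[24]=0 (border '')
j=25 s[j]='b': π[25]=0 (border '')
j=26 s[j]='d': π[26]=1 (border 'd')
j=27 s[j]='b': k: 1→0; π[27]=0 (border '')
j=28 s[j]='a': π[28]=0 (border '')
j=29 s[j]='d': π[29]=1 (border 'd')
j=30 s[j]='b': k: 1→0; π[30]=0 (border '')
j=31 s[j]='a': π[31]=0 (border '')
j=32 s[j]='e': π[32]=0 (border '')
j=33 s[j]='f': π[33]=0 (border '')
j=34 s[j]='b': π[34]=0 (border '')
j=35 s[j]='f': π[35]=0 (border '')
j=36 s[j]='d': π[36]=1 (border 'd')
j=37 s[j]='d': k: 1→0; π[37]=1 (border 'd')
j=38 s[j]='c': k: 1→0; π[38]=0 (border '')

[0, 0, 0, 0, 0, 0, 0, 0, 0, 0, 0, 0, 1, 2, 3, 1, 0, 0, 0, 0, 0, 1, 1, 0, 0, 0, 1, 0, 0, 1, 0, 0, 0, 0, 0, 0, 1, 1, 0]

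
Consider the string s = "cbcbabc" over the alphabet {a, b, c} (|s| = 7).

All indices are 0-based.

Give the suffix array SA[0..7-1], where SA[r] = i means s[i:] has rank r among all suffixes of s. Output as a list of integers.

rank→(start, suffix):
  0 → (4, 'abc')
  1 → (3, 'babc')
  2 → (5, 'bc')
  3 → (1, 'bcbabc')
  4 → (6, 'c')
  5 → (2, 'cbabc')
  6 → (0, 'cbcbabc')

[4, 3, 5, 1, 6, 2, 0]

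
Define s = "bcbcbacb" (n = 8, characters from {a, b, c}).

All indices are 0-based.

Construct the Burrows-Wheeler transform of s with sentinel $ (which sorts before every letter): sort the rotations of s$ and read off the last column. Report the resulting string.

bbccc$abb

rank  rotation   last
    0  $bcbcbacb  b
    1  acb$bcbcb  b
    2  b$bcbcbac  c
    3  bacb$bcbc  c
    4  bcbacb$bc  c
    5  bcbcbacb$  $
    6  cb$bcbcba  a
    7  cbacb$bcb  b
    8  cbcbacb$b  b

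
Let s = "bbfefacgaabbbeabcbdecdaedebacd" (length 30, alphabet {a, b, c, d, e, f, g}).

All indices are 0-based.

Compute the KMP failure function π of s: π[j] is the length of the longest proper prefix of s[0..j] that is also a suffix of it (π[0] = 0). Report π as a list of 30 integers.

π[0] = 0
j=1 s[j]='b': π[1]=1 (border 'b')
j=2 s[j]='f': k: 1→0; π[2]=0 (border '')
j=3 s[j]='e': π[3]=0 (border '')
j=4 s[j]='f': π[4]=0 (border '')
j=5 s[j]='a': π[5]=0 (border '')
j=6 s[j]='c': π[6]=0 (border '')
j=7 s[j]='g': π[7]=0 (border '')
j=8 s[j]='a': π[8]=0 (border '')
j=9 s[j]='a': π[9]=0 (border '')
j=10 s[j]='b': π[10]=1 (border 'b')
j=11 s[j]='b': π[11]=2 (border 'bb')
j=12 s[j]='b': k: 2→1; π[12]=2 (border 'bb')
j=13 s[j]='e': k: 2→1→0; π[13]=0 (border '')
j=14 s[j]='a': π[14]=0 (border '')
j=15 s[j]='b': π[15]=1 (border 'b')
j=16 s[j]='c': k: 1→0; π[16]=0 (border '')
j=17 s[j]='b': π[17]=1 (border 'b')
j=18 s[j]='d': k: 1→0; π[18]=0 (border '')
j=19 s[j]='e': π[19]=0 (border '')
j=20 s[j]='c': π[20]=0 (border '')
j=21 s[j]='d': π[21]=0 (border '')
j=22 s[j]='a': π[22]=0 (border '')
j=23 s[j]='e': π[23]=0 (border '')
j=24 s[j]='d': π[24]=0 (border '')
j=25 s[j]='e': π[25]=0 (border '')
j=26 s[j]='b': π[26]=1 (border 'b')
j=27 s[j]='a': k: 1→0; π[27]=0 (border '')
j=28 s[j]='c': π[28]=0 (border '')
j=29 s[j]='d': π[29]=0 (border '')

[0, 1, 0, 0, 0, 0, 0, 0, 0, 0, 1, 2, 2, 0, 0, 1, 0, 1, 0, 0, 0, 0, 0, 0, 0, 0, 1, 0, 0, 0]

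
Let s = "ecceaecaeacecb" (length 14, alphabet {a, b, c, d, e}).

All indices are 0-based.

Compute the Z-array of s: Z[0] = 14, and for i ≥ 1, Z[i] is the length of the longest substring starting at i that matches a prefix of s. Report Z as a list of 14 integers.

Z[0]=14
i=1: fresh scan; Z[1]=0
i=2: fresh scan; Z[2]=0
i=3: fresh scan; Z[3]=1 grow→box=[3,4)
i=4: fresh scan; Z[4]=0
i=5: fresh scan; Z[5]=2 grow→box=[5,7)
i=6: min(r-i=1, Z[1]=0)=0; Z[6]=0
i=7: fresh scan; Z[7]=0
i=8: fresh scan; Z[8]=1 grow→box=[8,9)
i=9: fresh scan; Z[9]=0
i=10: fresh scan; Z[10]=0
i=11: fresh scan; Z[11]=2 grow→box=[11,13)
i=12: min(r-i=1, Z[1]=0)=0; Z[12]=0
i=13: fresh scan; Z[13]=0

[14, 0, 0, 1, 0, 2, 0, 0, 1, 0, 0, 2, 0, 0]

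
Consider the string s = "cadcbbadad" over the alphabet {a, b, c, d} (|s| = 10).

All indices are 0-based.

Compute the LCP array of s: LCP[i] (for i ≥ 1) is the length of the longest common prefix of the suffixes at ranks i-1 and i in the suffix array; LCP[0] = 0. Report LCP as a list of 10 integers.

[0, 2, 2, 0, 1, 0, 1, 0, 1, 1]

rank→(start, suffix):
  0 → (8, 'ad')
  1 → (6, 'adad')
  2 → (1, 'adcbbadad')
  3 → (5, 'badad')
  4 → (4, 'bbadad')
  5 → (0, 'cadcbbadad')
  6 → (3, 'cbbadad')
  7 → (9, 'd')
  8 → (7, 'dad')
  9 → (2, 'dcbbadad')

SA = [8, 6, 1, 5, 4, 0, 3, 9, 7, 2]
rank  pair      lcp
   1  s[8:],s[6:]  2  'ad'
   2  s[6:],s[1:]  2  'ad'
   3  s[1:],s[5:]  0  ''
   4  s[5:],s[4:]  1  'b'
   5  s[4:],s[0:]  0  ''
   6  s[0:],s[3:]  1  'c'
   7  s[3:],s[9:]  0  ''
   8  s[9:],s[7:]  1  'd'
   9  s[7:],s[2:]  1  'd'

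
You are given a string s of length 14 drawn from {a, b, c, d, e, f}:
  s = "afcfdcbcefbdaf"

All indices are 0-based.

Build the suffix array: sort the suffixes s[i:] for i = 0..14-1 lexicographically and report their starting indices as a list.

[12, 0, 6, 10, 5, 7, 2, 11, 4, 8, 13, 9, 1, 3]

sorted suffixes:
  #0 SA[0]=12  'af'
  #1 SA[1]=0  'afcfdcbcefbdaf'
  #2 SA[2]=6  'bcefbdaf'
  #3 SA[3]=10  'bdaf'
  #4 SA[4]=5  'cbcefbdaf'
  #5 SA[5]=7  'cefbdaf'
  #6 SA[6]=2  'cfdcbcefbdaf'
  #7 SA[7]=11  'daf'
  #8 SA[8]=4  'dcbcefbdaf'
  #9 SA[9]=8  'efbdaf'
  #10 SA[10]=13  'f'
  #11 SA[11]=9  'fbdaf'
  #12 SA[12]=1  'fcfdcbcefbdaf'
  #13 SA[13]=3  'fdcbcefbdaf'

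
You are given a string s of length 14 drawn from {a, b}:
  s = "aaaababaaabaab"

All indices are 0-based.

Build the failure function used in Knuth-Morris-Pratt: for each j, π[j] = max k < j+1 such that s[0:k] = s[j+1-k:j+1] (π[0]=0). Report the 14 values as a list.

π[0] = 0
j=1 s[j]='a': π[1]=1 (border 'a')
j=2 s[j]='a': π[2]=2 (border 'aa')
j=3 s[j]='a': π[3]=3 (border 'aaa')
j=4 s[j]='b': k: 3→2→1→0; π[4]=0 (border '')
j=5 s[j]='a': π[5]=1 (border 'a')
j=6 s[j]='b': k: 1→0; π[6]=0 (border '')
j=7 s[j]='a': π[7]=1 (border 'a')
j=8 s[j]='a': π[8]=2 (border 'aa')
j=9 s[j]='a': π[9]=3 (border 'aaa')
j=10 s[j]='b': k: 3→2→1→0; π[10]=0 (border '')
j=11 s[j]='a': π[11]=1 (border 'a')
j=12 s[j]='a': π[12]=2 (border 'aa')
j=13 s[j]='b': k: 2→1→0; π[13]=0 (border '')

[0, 1, 2, 3, 0, 1, 0, 1, 2, 3, 0, 1, 2, 0]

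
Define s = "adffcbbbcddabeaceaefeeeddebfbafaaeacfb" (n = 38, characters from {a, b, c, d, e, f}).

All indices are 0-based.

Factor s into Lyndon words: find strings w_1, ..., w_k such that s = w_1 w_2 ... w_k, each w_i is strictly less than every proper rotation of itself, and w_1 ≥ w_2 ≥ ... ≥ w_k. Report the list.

emit factor 1: 'adffcbbbcdd' (i=0, period=11)
emit factor 2: 'abeaceaefeeeddebfbaf' (i=11, period=20)
emit factor 3: 'aaeacfb' (i=31, period=7)

["adffcbbbcdd", "abeaceaefeeeddebfbaf", "aaeacfb"]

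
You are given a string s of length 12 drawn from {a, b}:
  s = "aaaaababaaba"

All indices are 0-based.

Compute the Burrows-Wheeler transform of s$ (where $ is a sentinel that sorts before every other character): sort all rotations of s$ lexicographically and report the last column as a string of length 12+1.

ab$aabaabaaaa

rank  rotation       last
    0  $aaaaababaaba  a
    1  a$aaaaababaab  b
    2  aaaaababaaba$  $
    3  aaaababaaba$a  a
    4  aaababaaba$aa  a
    5  aaba$aaaaabab  b
    6  aababaaba$aaa  a
    7  aba$aaaaababa  a
    8  abaaba$aaaaab  b
    9  ababaaba$aaaa  a
   10  ba$aaaaababaa  a
   11  baaba$aaaaaba  a
   12  babaaba$aaaaa  a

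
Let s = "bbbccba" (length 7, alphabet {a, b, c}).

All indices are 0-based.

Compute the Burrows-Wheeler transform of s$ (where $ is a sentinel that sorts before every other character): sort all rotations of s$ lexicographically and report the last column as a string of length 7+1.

rank  rotation  last
    0  $bbbccba  a
    1  a$bbbccb  b
    2  ba$bbbcc  c
    3  bbbccba$  $
    4  bbccba$b  b
    5  bccba$bb  b
    6  cba$bbbc  c
    7  ccba$bbb  b

abc$bbcb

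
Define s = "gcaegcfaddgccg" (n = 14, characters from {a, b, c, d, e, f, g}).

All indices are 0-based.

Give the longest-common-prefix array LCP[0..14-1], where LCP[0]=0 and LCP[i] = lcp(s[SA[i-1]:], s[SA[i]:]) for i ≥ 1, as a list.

[0, 1, 0, 1, 1, 1, 0, 1, 0, 0, 0, 1, 2, 2]

sorted suffixes:
  #0 SA[0]=7  'addgccg'
  #1 SA[1]=2  'aegcfaddgccg'
  #2 SA[2]=1  'caegcfaddgccg'
  #3 SA[3]=11  'ccg'
  #4 SA[4]=5  'cfaddgccg'
  #5 SA[5]=12  'cg'
  #6 SA[6]=8  'ddgccg'
  #7 SA[7]=9  'dgccg'
  #8 SA[8]=3  'egcfaddgccg'
  #9 SA[9]=6  'faddgccg'
  #10 SA[10]=13  'g'
  #11 SA[11]=0  'gcaegcfaddgccg'
  #12 SA[12]=10  'gccg'
  #13 SA[13]=4  'gcfaddgccg'

SA = [7, 2, 1, 11, 5, 12, 8, 9, 3, 6, 13, 0, 10, 4]
[i] adj suffixes → lcp
  [1] 7/2 → 1 ('a')
  [2] 2/1 → 0 ('')
  [3] 1/11 → 1 ('c')
  [4] 11/5 → 1 ('c')
  [5] 5/12 → 1 ('c')
  [6] 12/8 → 0 ('')
  [7] 8/9 → 1 ('d')
  [8] 9/3 → 0 ('')
  [9] 3/6 → 0 ('')
  [10] 6/13 → 0 ('')
  [11] 13/0 → 1 ('g')
  [12] 0/10 → 2 ('gc')
  [13] 10/4 → 2 ('gc')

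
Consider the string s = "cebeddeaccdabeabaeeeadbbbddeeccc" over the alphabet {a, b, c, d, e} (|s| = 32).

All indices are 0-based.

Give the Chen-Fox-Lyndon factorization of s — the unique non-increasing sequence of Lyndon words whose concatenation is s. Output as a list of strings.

["ce", "bedde", "accd", "abe", "abaeeeadbbbddeeccc"]

emit factor 1: 'ce' (i=0, period=2)
emit factor 2: 'bedde' (i=2, period=5)
emit factor 3: 'accd' (i=7, period=4)
emit factor 4: 'abe' (i=11, period=3)
emit factor 5: 'abaeeeadbbbddeeccc' (i=14, period=18)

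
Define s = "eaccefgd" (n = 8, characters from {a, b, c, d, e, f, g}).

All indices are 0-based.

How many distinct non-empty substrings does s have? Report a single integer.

rank→(start, suffix):
  0 → (1, 'accefgd')
  1 → (2, 'ccefgd')
  2 → (3, 'cefgd')
  3 → (7, 'd')
  4 → (0, 'eaccefgd')
  5 → (4, 'efgd')
  6 → (5, 'fgd')
  7 → (6, 'gd')

SA = [1, 2, 3, 7, 0, 4, 5, 6]
i: (SA[i-1],SA[i]) lcp shared
  1: (1,2) 0 ''
  2: (2,3) 1 'c'
  3: (3,7) 0 ''
  4: (7,0) 0 ''
  5: (0,4) 1 'e'
  6: (4,5) 0 ''
  7: (5,6) 0 ''

n(n+1)/2 = 8·9/2 = 36
Σ LCP = 0 + 0 + 1 + 0 + 0 + 1 + 0 + 0 = 2
distinct = 36 − 2 = 34

34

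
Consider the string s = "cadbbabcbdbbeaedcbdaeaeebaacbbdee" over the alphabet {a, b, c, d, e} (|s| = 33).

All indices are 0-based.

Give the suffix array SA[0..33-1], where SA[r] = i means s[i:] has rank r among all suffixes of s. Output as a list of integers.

[25, 5, 26, 1, 19, 13, 21, 24, 4, 3, 28, 10, 6, 17, 8, 29, 11, 0, 27, 16, 7, 18, 2, 9, 15, 30, 32, 12, 20, 23, 14, 31, 22]

rank | idx | suffix
   0 |  25 | aacbbdee
   1 |   5 | abcbdbbeaedcbdaeaeebaacbbdee
   2 |  26 | acbbdee
   3 |   1 | adbbabcbdbbeaedcbdaeaeebaacbbdee
   4 |  19 | aeaeebaacbbdee
   5 |  13 | aedcbdaeaeebaacbbdee
   6 |  21 | aeebaacbbdee
   7 |  24 | baacbbdee
   8 |   4 | babcbdbbeaedcbdaeaeebaacbbdee
   9 |   3 | bbabcbdbbeaedcbdaeaeebaacbbdee
  10 |  28 | bbdee
  11 |  10 | bbeaedcbdaeaeebaacbbdee
  12 |   6 | bcbdbbeaedcbdaeaeebaacbbdee
  13 |  17 | bdaeaeebaacbbdee
  14 |   8 | bdbbeaedcbdaeaeebaacbbdee
  15 |  29 | bdee
  16 |  11 | beaedcbdaeaeebaacbbdee
  17 |   0 | cadbbabcbdbbeaedcbdaeaeebaacbbdee
  18 |  27 | cbbdee
  19 |  16 | cbdaeaeebaacbbdee
  20 |   7 | cbdbbeaedcbdaeaeebaacbbdee
  21 |  18 | daeaeebaacbbdee
  22 |   2 | dbbabcbdbbeaedcbdaeaeebaacbbdee
  23 |   9 | dbbeaedcbdaeaeebaacbbdee
  24 |  15 | dcbdaeaeebaacbbdee
  25 |  30 | dee
  26 |  32 | e
  27 |  12 | eaedcbdaeaeebaacbbdee
  28 |  20 | eaeebaacbbdee
  29 |  23 | ebaacbbdee
  30 |  14 | edcbdaeaeebaacbbdee
  31 |  31 | ee
  32 |  22 | eebaacbbdee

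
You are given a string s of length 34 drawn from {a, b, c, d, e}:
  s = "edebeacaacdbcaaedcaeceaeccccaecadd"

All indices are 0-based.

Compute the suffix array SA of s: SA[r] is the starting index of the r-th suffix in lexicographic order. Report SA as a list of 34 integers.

sorted suffixes:
  #0 SA[0]=7  'aacdbcaaedcaeceaeccccaecadd'
  #1 SA[1]=13  'aaedcaeceaeccccaecadd'
  #2 SA[2]=5  'acaacdbcaaedcaeceaeccccaecadd'
  #3 SA[3]=8  'acdbcaaedcaeceaeccccaecadd'
  #4 SA[4]=31  'add'
  #5 SA[5]=28  'aecadd'
  #6 SA[6]=22  'aeccccaecadd'
  #7 SA[7]=18  'aeceaeccccaecadd'
  #8 SA[8]=14  'aedcaeceaeccccaecadd'
  #9 SA[9]=11  'bcaaedcaeceaeccccaecadd'
  #10 SA[10]=3  'beacaacdbcaaedcaeceaeccccaecadd'
  #11 SA[11]=6  'caacdbcaaedcaeceaeccccaecadd'
  #12 SA[12]=12  'caaedcaeceaeccccaecadd'
  #13 SA[13]=30  'cadd'
  #14 SA[14]=27  'caecadd'
  #15 SA[15]=17  'caeceaeccccaecadd'
  #16 SA[16]=26  'ccaecadd'
  #17 SA[17]=25  'cccaecadd'
  #18 SA[18]=24  'ccccaecadd'
  #19 SA[19]=9  'cdbcaaedcaeceaeccccaecadd'
  #20 SA[20]=20  'ceaeccccaecadd'
  #21 SA[21]=33  'd'
  #22 SA[22]=10  'dbcaaedcaeceaeccccaecadd'
  #23 SA[23]=16  'dcaeceaeccccaecadd'
  #24 SA[24]=32  'dd'
  #25 SA[25]=1  'debeacaacdbcaaedcaeceaeccccaecadd'
  #26 SA[26]=4  'eacaacdbcaaedcaeceaeccccaecadd'
  #27 SA[27]=21  'eaeccccaecadd'
  #28 SA[28]=2  'ebeacaacdbcaaedcaeceaeccccaecadd'
  #29 SA[29]=29  'ecadd'
  #30 SA[30]=23  'eccccaecadd'
  #31 SA[31]=19  'eceaeccccaecadd'
  #32 SA[32]=15  'edcaeceaeccccaecadd'
  #33 SA[33]=0  'edebeacaacdbcaaedcaeceaeccccaecadd'

[7, 13, 5, 8, 31, 28, 22, 18, 14, 11, 3, 6, 12, 30, 27, 17, 26, 25, 24, 9, 20, 33, 10, 16, 32, 1, 4, 21, 2, 29, 23, 19, 15, 0]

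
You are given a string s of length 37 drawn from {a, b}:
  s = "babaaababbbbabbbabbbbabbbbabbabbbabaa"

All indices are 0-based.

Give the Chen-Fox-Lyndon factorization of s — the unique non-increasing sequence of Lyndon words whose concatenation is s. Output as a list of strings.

emit factor 1: 'b' (i=0, period=1)
emit factor 2: 'ab' (i=1, period=2)
emit factor 3: 'aaababbbbabbbabbbbabbbbabbabbbab' (i=3, period=32)
emit factor 4: 'a' (i=35, period=1)
emit factor 5: 'a' (i=36, period=1)

["b", "ab", "aaababbbbabbbabbbbabbbbabbabbbab", "a", "a"]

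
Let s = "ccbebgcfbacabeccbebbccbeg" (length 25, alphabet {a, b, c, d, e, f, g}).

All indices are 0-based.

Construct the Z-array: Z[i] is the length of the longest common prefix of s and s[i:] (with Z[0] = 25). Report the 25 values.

Z[0]=25
i=1: fresh scan; Z[1]=1 grow→box=[1,2)
i=2: fresh scan; Z[2]=0
i=3: fresh scan; Z[3]=0
i=4: fresh scan; Z[4]=0
i=5: fresh scan; Z[5]=0
i=6: fresh scan; Z[6]=1 grow→box=[6,7)
i=7: fresh scan; Z[7]=0
i=8: fresh scan; Z[8]=0
i=9: fresh scan; Z[9]=0
i=10: fresh scan; Z[10]=1 grow→box=[10,11)
i=11: fresh scan; Z[11]=0
i=12: fresh scan; Z[12]=0
i=13: fresh scan; Z[13]=0
i=14: fresh scan; Z[14]=5 grow→box=[14,19)
i=15: min(r-i=4, Z[1]=1)=1; Z[15]=1
i=16: min(r-i=3, Z[2]=0)=0; Z[16]=0
i=17: min(r-i=2, Z[3]=0)=0; Z[17]=0
i=18: min(r-i=1, Z[4]=0)=0; Z[18]=0
i=19: fresh scan; Z[19]=0
i=20: fresh scan; Z[20]=4 grow→box=[20,24)
i=21: min(r-i=3, Z[1]=1)=1; Z[21]=1
i=22: min(r-i=2, Z[2]=0)=0; Z[22]=0
i=23: min(r-i=1, Z[3]=0)=0; Z[23]=0
i=24: fresh scan; Z[24]=0

[25, 1, 0, 0, 0, 0, 1, 0, 0, 0, 1, 0, 0, 0, 5, 1, 0, 0, 0, 0, 4, 1, 0, 0, 0]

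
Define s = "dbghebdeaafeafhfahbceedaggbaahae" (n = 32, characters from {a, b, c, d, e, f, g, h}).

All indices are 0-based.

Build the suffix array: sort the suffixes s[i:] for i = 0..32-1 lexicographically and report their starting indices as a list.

[8, 27, 30, 9, 12, 23, 28, 16, 26, 18, 5, 1, 19, 22, 0, 6, 31, 7, 11, 4, 21, 20, 15, 10, 13, 25, 24, 2, 29, 17, 3, 14]

rank→(start, suffix):
  0 → (8, 'aafeafhfahbceedaggbaahae')
  1 → (27, 'aahae')
  2 → (30, 'ae')
  3 → (9, 'afeafhfahbceedaggbaahae')
  4 → (12, 'afhfahbceedaggbaahae')
  5 → (23, 'aggbaahae')
  6 → (28, 'ahae')
  7 → (16, 'ahbceedaggbaahae')
  8 → (26, 'baahae')
  9 → (18, 'bceedaggbaahae')
  10 → (5, 'bdeaafeafhfahbceedaggbaahae')
  11 → (1, 'bghebdeaafeafhfahbceedaggbaahae')
  12 → (19, 'ceedaggbaahae')
  13 → (22, 'daggbaahae')
  14 → (0, 'dbghebdeaafeafhfahbceedaggbaahae')
  15 → (6, 'deaafeafhfahbceedaggbaahae')
  16 → (31, 'e')
  17 → (7, 'eaafeafhfahbceedaggbaahae')
  18 → (11, 'eafhfahbceedaggbaahae')
  19 → (4, 'ebdeaafeafhfahbceedaggbaahae')
  20 → (21, 'edaggbaahae')
  21 → (20, 'eedaggbaahae')
  22 → (15, 'fahbceedaggbaahae')
  23 → (10, 'feafhfahbceedaggbaahae')
  24 → (13, 'fhfahbceedaggbaahae')
  25 → (25, 'gbaahae')
  26 → (24, 'ggbaahae')
  27 → (2, 'ghebdeaafeafhfahbceedaggbaahae')
  28 → (29, 'hae')
  29 → (17, 'hbceedaggbaahae')
  30 → (3, 'hebdeaafeafhfahbceedaggbaahae')
  31 → (14, 'hfahbceedaggbaahae')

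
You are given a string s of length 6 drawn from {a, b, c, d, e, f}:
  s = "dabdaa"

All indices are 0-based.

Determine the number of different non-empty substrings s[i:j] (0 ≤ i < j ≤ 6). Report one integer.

17

rank→(start, suffix):
  0 → (5, 'a')
  1 → (4, 'aa')
  2 → (1, 'abdaa')
  3 → (2, 'bdaa')
  4 → (3, 'daa')
  5 → (0, 'dabdaa')

SA = [5, 4, 1, 2, 3, 0]
rank  pair      lcp
   1  s[5:],s[4:]  1  'a'
   2  s[4:],s[1:]  1  'a'
   3  s[1:],s[2:]  0  ''
   4  s[2:],s[3:]  0  ''
   5  s[3:],s[0:]  2  'da'

n(n+1)/2 = 6·7/2 = 21
Σ LCP = 0 + 1 + 1 + 0 + 0 + 2 = 4
distinct = 21 − 4 = 17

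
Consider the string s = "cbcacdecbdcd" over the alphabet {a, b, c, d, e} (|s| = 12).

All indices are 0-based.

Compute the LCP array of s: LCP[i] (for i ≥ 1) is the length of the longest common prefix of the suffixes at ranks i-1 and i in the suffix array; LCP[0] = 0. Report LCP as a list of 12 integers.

[0, 0, 1, 0, 1, 2, 1, 2, 0, 1, 1, 0]

rank | idx | suffix
   0 |   3 | acdecbdcd
   1 |   1 | bcacdecbdcd
   2 |   8 | bdcd
   3 |   2 | cacdecbdcd
   4 |   0 | cbcacdecbdcd
   5 |   7 | cbdcd
   6 |  10 | cd
   7 |   4 | cdecbdcd
   8 |  11 | d
   9 |   9 | dcd
  10 |   5 | decbdcd
  11 |   6 | ecbdcd

SA = [3, 1, 8, 2, 0, 7, 10, 4, 11, 9, 5, 6]
rank  pair      lcp
   1  s[3:],s[1:]  0  ''
   2  s[1:],s[8:]  1  'b'
   3  s[8:],s[2:]  0  ''
   4  s[2:],s[0:]  1  'c'
   5  s[0:],s[7:]  2  'cb'
   6  s[7:],s[10:]  1  'c'
   7  s[10:],s[4:]  2  'cd'
   8  s[4:],s[11:]  0  ''
   9  s[11:],s[9:]  1  'd'
  10  s[9:],s[5:]  1  'd'
  11  s[5:],s[6:]  0  ''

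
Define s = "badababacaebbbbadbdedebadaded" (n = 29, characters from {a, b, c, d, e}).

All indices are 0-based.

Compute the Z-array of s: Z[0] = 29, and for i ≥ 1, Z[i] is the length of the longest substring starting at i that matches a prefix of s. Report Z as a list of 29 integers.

[29, 0, 0, 0, 2, 0, 2, 0, 0, 0, 0, 1, 1, 1, 3, 0, 0, 1, 0, 0, 0, 0, 4, 0, 0, 0, 0, 0, 0]

Z[0]=29
i=1: outside box; Z[1]=0
i=2: outside box; Z[2]=0
i=3: outside box; Z[3]=0
i=4: outside box; Z[4]=2 grow→box=[4,6)
i=5: min(r-i=1, Z[1]=0)=0; Z[5]=0
i=6: outside box; Z[6]=2 grow→box=[6,8)
i=7: min(r-i=1, Z[1]=0)=0; Z[7]=0
i=8: outside box; Z[8]=0
i=9: outside box; Z[9]=0
i=10: outside box; Z[10]=0
i=11: outside box; Z[11]=1 grow→box=[11,12)
i=12: outside box; Z[12]=1 grow→box=[12,13)
i=13: outside box; Z[13]=1 grow→box=[13,14)
i=14: outside box; Z[14]=3 grow→box=[14,17)
i=15: min(r-i=2, Z[1]=0)=0; Z[15]=0
i=16: min(r-i=1, Z[2]=0)=0; Z[16]=0
i=17: outside box; Z[17]=1 grow→box=[17,18)
i=18: outside box; Z[18]=0
i=19: outside box; Z[19]=0
i=20: outside box; Z[20]=0
i=21: outside box; Z[21]=0
i=22: outside box; Z[22]=4 grow→box=[22,26)
i=23: min(r-i=3, Z[1]=0)=0; Z[23]=0
i=24: min(r-i=2, Z[2]=0)=0; Z[24]=0
i=25: min(r-i=1, Z[3]=0)=0; Z[25]=0
i=26: outside box; Z[26]=0
i=27: outside box; Z[27]=0
i=28: outside box; Z[28]=0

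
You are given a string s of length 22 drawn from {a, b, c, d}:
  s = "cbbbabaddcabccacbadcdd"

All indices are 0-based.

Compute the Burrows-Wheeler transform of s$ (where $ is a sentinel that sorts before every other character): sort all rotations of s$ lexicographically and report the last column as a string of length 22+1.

rank  rotation                 last
    0  $cbbbabaddcabccacbadcdd  d
    1  abaddcabccacbadcdd$cbbb  b
    2  abccacbadcdd$cbbbabaddc  c
    3  acbadcdd$cbbbabaddcabcc  c
    4  adcdd$cbbbabaddcabccacb  b
    5  addcabccacbadcdd$cbbbab  b
    6  babaddcabccacbadcdd$cbb  b
    7  badcdd$cbbbabaddcabccac  c
    8  baddcabccacbadcdd$cbbba  a
    9  bbabaddcabccacbadcdd$cb  b
   10  bbbabaddcabccacbadcdd$c  c
   11  bccacbadcdd$cbbbabaddca  a
   12  cabccacbadcdd$cbbbabadd  d
   13  cacbadcdd$cbbbabaddcabc  c
   14  cbadcdd$cbbbabaddcabcca  a
   15  cbbbabaddcabccacbadcdd$  $
   16  ccacbadcdd$cbbbabaddcab  b
   17  cdd$cbbbabaddcabccacbad  d
   18  d$cbbbabaddcabccacbadcd  d
   19  dcabccacbadcdd$cbbbabad  d
   20  dcdd$cbbbabaddcabccacba  a
   21  dd$cbbbabaddcabccacbadc  c
   22  ddcabccacbadcdd$cbbbaba  a

dbccbbbcabcadca$bdddaca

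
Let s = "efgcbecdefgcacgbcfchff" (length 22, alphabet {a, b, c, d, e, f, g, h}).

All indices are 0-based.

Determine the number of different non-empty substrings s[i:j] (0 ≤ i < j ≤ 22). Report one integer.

233

rank→(start, suffix):
  0 → (12, 'acgbcfchff')
  1 → (15, 'bcfchff')
  2 → (4, 'becdefgcacgbcfchff')
  3 → (11, 'cacgbcfchff')
  4 → (3, 'cbecdefgcacgbcfchff')
  5 → (6, 'cdefgcacgbcfchff')
  6 → (16, 'cfchff')
  7 → (13, 'cgbcfchff')
  8 → (18, 'chff')
  9 → (7, 'defgcacgbcfchff')
  10 → (5, 'ecdefgcacgbcfchff')
  11 → (8, 'efgcacgbcfchff')
  12 → (0, 'efgcbecdefgcacgbcfchff')
  13 → (21, 'f')
  14 → (17, 'fchff')
  15 → (20, 'ff')
  16 → (9, 'fgcacgbcfchff')
  17 → (1, 'fgcbecdefgcacgbcfchff')
  18 → (14, 'gbcfchff')
  19 → (10, 'gcacgbcfchff')
  20 → (2, 'gcbecdefgcacgbcfchff')
  21 → (19, 'hff')

SA = [12, 15, 4, 11, 3, 6, 16, 13, 18, 7, 5, 8, 0, 21, 17, 20, 9, 1, 14, 10, 2, 19]
i: (SA[i-1],SA[i]) lcp shared
  1: (12,15) 0 ''
  2: (15,4) 1 'b'
  3: (4,11) 0 ''
  4: (11,3) 1 'c'
  5: (3,6) 1 'c'
  6: (6,16) 1 'c'
  7: (16,13) 1 'c'
  8: (13,18) 1 'c'
  9: (18,7) 0 ''
  10: (7,5) 0 ''
  11: (5,8) 1 'e'
  12: (8,0) 4 'efgc'
  13: (0,21) 0 ''
  14: (21,17) 1 'f'
  15: (17,20) 1 'f'
  16: (20,9) 1 'f'
  17: (9,1) 3 'fgc'
  18: (1,14) 0 ''
  19: (14,10) 1 'g'
  20: (10,2) 2 'gc'
  21: (2,19) 0 ''

n(n+1)/2 = 22·23/2 = 253
Σ LCP = 0 + 0 + 1 + 0 + 1 + 1 + 1 + 1 + 1 + 0 + 0 + 1 + 4 + 0 + 1 + 1 + 1 + 3 + 0 + 1 + 2 + 0 = 20
distinct = 253 − 20 = 233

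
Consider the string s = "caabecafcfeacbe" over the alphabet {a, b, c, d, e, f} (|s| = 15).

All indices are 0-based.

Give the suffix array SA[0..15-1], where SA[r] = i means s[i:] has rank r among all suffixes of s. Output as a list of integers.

[1, 2, 11, 6, 13, 3, 0, 5, 12, 8, 14, 10, 4, 7, 9]

sorted suffixes:
  #0 SA[0]=1  'aabecafcfeacbe'
  #1 SA[1]=2  'abecafcfeacbe'
  #2 SA[2]=11  'acbe'
  #3 SA[3]=6  'afcfeacbe'
  #4 SA[4]=13  'be'
  #5 SA[5]=3  'becafcfeacbe'
  #6 SA[6]=0  'caabecafcfeacbe'
  #7 SA[7]=5  'cafcfeacbe'
  #8 SA[8]=12  'cbe'
  #9 SA[9]=8  'cfeacbe'
  #10 SA[10]=14  'e'
  #11 SA[11]=10  'eacbe'
  #12 SA[12]=4  'ecafcfeacbe'
  #13 SA[13]=7  'fcfeacbe'
  #14 SA[14]=9  'feacbe'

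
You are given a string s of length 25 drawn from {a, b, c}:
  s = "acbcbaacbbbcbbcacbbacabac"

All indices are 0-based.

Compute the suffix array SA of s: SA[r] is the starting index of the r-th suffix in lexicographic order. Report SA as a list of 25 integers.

rank | idx | suffix
   0 |   5 | aacbbbcbbcacbbacabac
   1 |  21 | abac
   2 |  23 | ac
   3 |  19 | acabac
   4 |  15 | acbbacabac
   5 |   6 | acbbbcbbcacbbacabac
   6 |   0 | acbcbaacbbbcbbcacbbacabac
   7 |   4 | baacbbbcbbcacbbacabac
   8 |  22 | bac
   9 |  18 | bacabac
  10 |  17 | bbacabac
  11 |   8 | bbbcbbcacbbacabac
  12 |  12 | bbcacbbacabac
  13 |   9 | bbcbbcacbbacabac
  14 |  13 | bcacbbacabac
  15 |   2 | bcbaacbbbcbbcacbbacabac
  16 |  10 | bcbbcacbbacabac
  17 |  24 | c
  18 |  20 | cabac
  19 |  14 | cacbbacabac
  20 |   3 | cbaacbbbcbbcacbbacabac
  21 |  16 | cbbacabac
  22 |   7 | cbbbcbbcacbbacabac
  23 |  11 | cbbcacbbacabac
  24 |   1 | cbcbaacbbbcbbcacbbacabac

[5, 21, 23, 19, 15, 6, 0, 4, 22, 18, 17, 8, 12, 9, 13, 2, 10, 24, 20, 14, 3, 16, 7, 11, 1]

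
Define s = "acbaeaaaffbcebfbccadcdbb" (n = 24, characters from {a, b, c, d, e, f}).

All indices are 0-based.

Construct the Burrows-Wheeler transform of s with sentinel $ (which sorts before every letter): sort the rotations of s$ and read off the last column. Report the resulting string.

bea$cbabcdffecabdbcaacbfa

rank  rotation                   last
    0  $acbaeaaaffbcebfbccadcdbb  b
    1  aaaffbcebfbccadcdbb$acbae  e
    2  aaffbcebfbccadcdbb$acbaea  a
    3  acbaeaaaffbcebfbccadcdbb$  $
    4  adcdbb$acbaeaaaffbcebfbcc  c
    5  aeaaaffbcebfbccadcdbb$acb  b
    6  affbcebfbccadcdbb$acbaeaa  a
    7  b$acbaeaaaffbcebfbccadcdb  b
    8  baeaaaffbcebfbccadcdbb$ac  c
    9  bb$acbaeaaaffbcebfbccadcd  d
   10  bccadcdbb$acbaeaaaffbcebf  f
   11  bcebfbccadcdbb$acbaeaaaff  f
   12  bfbccadcdbb$acbaeaaaffbce  e
   13  cadcdbb$acbaeaaaffbcebfbc  c
   14  cbaeaaaffbcebfbccadcdbb$a  a
   15  ccadcdbb$acbaeaaaffbcebfb  b
   16  cdbb$acbaeaaaffbcebfbccad  d
   17  cebfbccadcdbb$acbaeaaaffb  b
   18  dbb$acbaeaaaffbcebfbccadc  c
   19  dcdbb$acbaeaaaffbcebfbcca  a
   20  eaaaffbcebfbccadcdbb$acba  a
   21  ebfbccadcdbb$acbaeaaaffbc  c
   22  fbccadcdbb$acbaeaaaffbceb  b
   23  fbcebfbccadcdbb$acbaeaaaf  f
   24  ffbcebfbccadcdbb$acbaeaaa  a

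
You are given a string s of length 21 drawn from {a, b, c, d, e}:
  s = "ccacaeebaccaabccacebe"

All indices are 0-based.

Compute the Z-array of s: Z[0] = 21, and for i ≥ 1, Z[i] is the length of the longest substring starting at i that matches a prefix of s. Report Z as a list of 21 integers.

[21, 1, 0, 1, 0, 0, 0, 0, 0, 3, 1, 0, 0, 0, 4, 1, 0, 1, 0, 0, 0]

Z[0]=21
i=1: outside box; Z[1]=1 extend→box=[1,2)
i=2: outside box; Z[2]=0
i=3: outside box; Z[3]=1 extend→box=[3,4)
i=4: outside box; Z[4]=0
i=5: outside box; Z[5]=0
i=6: outside box; Z[6]=0
i=7: outside box; Z[7]=0
i=8: outside box; Z[8]=0
i=9: outside box; Z[9]=3 extend→box=[9,12)
i=10: min(r-i=2, Z[1]=1)=1; Z[10]=1
i=11: min(r-i=1, Z[2]=0)=0; Z[11]=0
i=12: outside box; Z[12]=0
i=13: outside box; Z[13]=0
i=14: outside box; Z[14]=4 extend→box=[14,18)
i=15: min(r-i=3, Z[1]=1)=1; Z[15]=1
i=16: min(r-i=2, Z[2]=0)=0; Z[16]=0
i=17: min(r-i=1, Z[3]=1)=1; Z[17]=1
i=18: outside box; Z[18]=0
i=19: outside box; Z[19]=0
i=20: outside box; Z[20]=0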